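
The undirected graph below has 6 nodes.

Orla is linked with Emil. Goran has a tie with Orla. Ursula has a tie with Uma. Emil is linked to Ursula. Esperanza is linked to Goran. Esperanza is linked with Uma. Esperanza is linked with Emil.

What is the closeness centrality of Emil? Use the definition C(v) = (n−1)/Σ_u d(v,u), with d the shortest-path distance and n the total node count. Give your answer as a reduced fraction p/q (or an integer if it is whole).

Distances from Emil: Esperanza:1, Goran:2, Orla:1, Uma:2, Ursula:1. Sum = 7.
n = 6, so closeness = 5/7.

5/7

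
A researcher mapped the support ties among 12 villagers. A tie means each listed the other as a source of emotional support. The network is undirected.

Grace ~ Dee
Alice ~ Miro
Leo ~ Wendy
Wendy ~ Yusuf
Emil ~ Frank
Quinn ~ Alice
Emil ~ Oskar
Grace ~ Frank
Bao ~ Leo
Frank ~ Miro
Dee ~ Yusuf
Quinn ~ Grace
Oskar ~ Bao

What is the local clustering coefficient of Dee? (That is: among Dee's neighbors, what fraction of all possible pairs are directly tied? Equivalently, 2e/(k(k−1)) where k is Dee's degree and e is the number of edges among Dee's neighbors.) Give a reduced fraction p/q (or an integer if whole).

0

Dee's neighbors: Grace and Yusuf (k = 2).
Possible neighbor pairs: C(2,2) = 1. Edges among them: none → e = 0.
Clustering(Dee) = 0/1.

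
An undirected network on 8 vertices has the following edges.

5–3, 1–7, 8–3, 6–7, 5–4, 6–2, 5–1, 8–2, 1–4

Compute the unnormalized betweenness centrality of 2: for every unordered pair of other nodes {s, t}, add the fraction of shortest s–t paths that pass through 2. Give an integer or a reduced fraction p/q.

Pairs whose geodesics pass through 2 — 3–6: 1; 7–8: 1; 6–8: 1.
All other pairs contribute 0.
Summing the contributions gives betweenness(2) = 3.

3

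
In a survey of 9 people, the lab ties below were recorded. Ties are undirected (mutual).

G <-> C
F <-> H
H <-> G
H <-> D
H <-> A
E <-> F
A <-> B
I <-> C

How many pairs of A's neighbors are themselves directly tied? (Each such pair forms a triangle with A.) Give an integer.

A's neighbors are B and H, but none of them are tied to each other, so no triangle contains A.

0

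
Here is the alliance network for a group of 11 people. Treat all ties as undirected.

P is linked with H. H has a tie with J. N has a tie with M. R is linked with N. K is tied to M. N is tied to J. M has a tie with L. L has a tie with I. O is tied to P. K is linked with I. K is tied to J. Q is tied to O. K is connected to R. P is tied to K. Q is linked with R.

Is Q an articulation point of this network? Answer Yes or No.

No

Even without Q, every remaining node can still reach every other (the residual graph is connected), so Q is not a cut vertex.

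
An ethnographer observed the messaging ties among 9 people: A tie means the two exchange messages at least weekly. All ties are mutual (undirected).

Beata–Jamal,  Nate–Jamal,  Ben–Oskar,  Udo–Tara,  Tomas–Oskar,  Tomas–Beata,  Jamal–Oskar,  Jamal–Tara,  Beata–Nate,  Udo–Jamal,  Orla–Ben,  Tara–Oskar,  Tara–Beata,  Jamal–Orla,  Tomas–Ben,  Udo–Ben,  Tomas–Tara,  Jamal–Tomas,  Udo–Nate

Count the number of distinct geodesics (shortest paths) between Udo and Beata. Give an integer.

The shortest distance is 2. The length-2 paths are: Udo–Tara–Beata; Udo–Jamal–Beata; Udo–Nate–Beata.
That gives 3 distinct shortest paths.

3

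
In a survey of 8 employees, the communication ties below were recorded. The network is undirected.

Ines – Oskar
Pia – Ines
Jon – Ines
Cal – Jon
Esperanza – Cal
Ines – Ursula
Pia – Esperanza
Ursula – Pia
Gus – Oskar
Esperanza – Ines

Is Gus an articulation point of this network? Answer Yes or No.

No

Even without Gus, every remaining node can still reach every other (the residual graph is connected), so Gus is not a cut vertex.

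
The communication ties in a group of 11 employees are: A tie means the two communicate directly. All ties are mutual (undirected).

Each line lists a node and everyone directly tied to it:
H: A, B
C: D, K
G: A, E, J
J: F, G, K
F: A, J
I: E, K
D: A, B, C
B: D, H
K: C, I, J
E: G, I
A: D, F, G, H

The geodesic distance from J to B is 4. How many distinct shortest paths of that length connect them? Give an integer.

The shortest distance is 4. The length-4 paths are: J–G–A–H–B; J–F–A–H–B; J–G–A–D–B; J–F–A–D–B; J–K–C–D–B.
That gives 5 distinct shortest paths.

5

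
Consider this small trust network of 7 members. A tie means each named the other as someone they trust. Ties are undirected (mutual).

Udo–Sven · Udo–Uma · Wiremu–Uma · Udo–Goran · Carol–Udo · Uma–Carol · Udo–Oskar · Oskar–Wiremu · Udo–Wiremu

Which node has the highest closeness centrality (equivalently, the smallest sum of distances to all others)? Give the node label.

Udo

Farness (sum of distances to all others) for each node — Carol:10, Goran:11, Oskar:10, Sven:11, Udo:6, Uma:9, Wiremu:9.
The smallest farness is 6, for Udo, so Udo has the highest closeness.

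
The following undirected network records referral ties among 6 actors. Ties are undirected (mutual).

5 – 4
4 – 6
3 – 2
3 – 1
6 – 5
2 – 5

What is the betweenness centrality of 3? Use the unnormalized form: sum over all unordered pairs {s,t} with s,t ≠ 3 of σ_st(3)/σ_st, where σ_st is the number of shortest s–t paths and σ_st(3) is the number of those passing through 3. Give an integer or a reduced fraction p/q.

Pairs whose geodesics pass through 3 — 2–1: 1; 1–4: 1; 1–6: 1; 1–5: 1.
All other pairs contribute 0.
Summing the contributions gives betweenness(3) = 4.

4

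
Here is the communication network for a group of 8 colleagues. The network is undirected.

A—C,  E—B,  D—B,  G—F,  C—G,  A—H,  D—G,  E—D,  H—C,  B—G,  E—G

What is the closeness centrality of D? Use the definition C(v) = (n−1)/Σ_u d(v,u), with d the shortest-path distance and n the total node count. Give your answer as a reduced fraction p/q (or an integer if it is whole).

7/13

Distances from D: A:3, B:1, C:2, E:1, F:2, G:1, H:3. Sum = 13.
n = 8, so closeness = 7/13.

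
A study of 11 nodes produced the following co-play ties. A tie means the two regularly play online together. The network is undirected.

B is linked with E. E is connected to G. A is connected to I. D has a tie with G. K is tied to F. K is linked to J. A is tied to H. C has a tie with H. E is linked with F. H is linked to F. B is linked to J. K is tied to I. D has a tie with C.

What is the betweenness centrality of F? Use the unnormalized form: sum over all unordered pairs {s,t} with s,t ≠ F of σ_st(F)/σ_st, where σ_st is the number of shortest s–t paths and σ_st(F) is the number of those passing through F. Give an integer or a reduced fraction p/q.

Pairs whose geodesics pass through F — K–D: 2/2; K–G: 1; K–E: 1; K–H: 1; K–C: 1; B–H: 1; B–C: 1/2; B–A: 1/2; G–I: 1; G–H: 1/2; G–A: 1/2; E–I: 1; E–H: 1; E–C: 1/2 … (+3 more pairs).
All other pairs contribute 0.
Summing the contributions gives betweenness(F) = 29/2.

29/2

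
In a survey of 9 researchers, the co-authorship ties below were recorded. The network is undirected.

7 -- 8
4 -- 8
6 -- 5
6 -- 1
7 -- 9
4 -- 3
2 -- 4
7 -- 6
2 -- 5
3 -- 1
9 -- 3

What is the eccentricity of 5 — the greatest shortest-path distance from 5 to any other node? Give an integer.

3

Distances from 5: 1:2, 2:1, 3:3, 4:2, 6:1, 7:2, 8:3, 9:3.
The largest is 3 (to 3, 8, and 9), so the eccentricity of 5 is 3.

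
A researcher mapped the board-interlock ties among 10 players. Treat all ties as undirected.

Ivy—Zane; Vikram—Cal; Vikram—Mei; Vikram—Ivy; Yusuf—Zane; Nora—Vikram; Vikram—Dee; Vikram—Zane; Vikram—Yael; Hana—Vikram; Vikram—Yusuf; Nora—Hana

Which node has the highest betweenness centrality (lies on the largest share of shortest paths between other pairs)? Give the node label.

Vikram

Unnormalized betweenness of each node: Cal:0, Dee:0, Hana:0, Ivy:0, Mei:0, Nora:0, Vikram:65/2, Yael:0, Yusuf:0, Zane:1/2.
Vikram has the largest value, 65/2, making it the main broker — the node through which the most shortest paths run.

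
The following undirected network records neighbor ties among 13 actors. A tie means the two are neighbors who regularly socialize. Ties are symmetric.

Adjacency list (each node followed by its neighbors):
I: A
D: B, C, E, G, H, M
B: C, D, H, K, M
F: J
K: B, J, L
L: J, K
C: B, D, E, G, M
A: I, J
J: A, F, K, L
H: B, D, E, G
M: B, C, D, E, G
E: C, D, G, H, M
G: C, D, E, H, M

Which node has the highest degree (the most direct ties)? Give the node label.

Degrees — A:2, B:5, C:5, D:6, E:5, F:1, G:5, H:4, I:1, J:4, K:3, L:2, M:5.
The maximum is 6, attained only by D.

D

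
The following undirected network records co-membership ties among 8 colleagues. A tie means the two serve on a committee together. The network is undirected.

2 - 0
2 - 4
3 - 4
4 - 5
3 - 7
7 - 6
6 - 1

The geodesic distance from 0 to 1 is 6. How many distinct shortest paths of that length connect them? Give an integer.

The shortest distance is 6, and the only length-6 path is 0–2–4–3–7–6–1. So there is exactly 1 shortest path.

1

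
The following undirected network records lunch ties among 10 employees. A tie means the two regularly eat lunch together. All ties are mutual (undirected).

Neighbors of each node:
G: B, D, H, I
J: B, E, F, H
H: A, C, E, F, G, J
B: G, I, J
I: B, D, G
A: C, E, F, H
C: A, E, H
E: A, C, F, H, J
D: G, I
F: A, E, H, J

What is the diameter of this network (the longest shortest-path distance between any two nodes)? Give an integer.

3

Eccentricity of each node (its greatest distance to any other): A:3, B:3, C:3, D:3, E:3, F:3, G:2, H:2, I:3, J:3.
The maximum eccentricity is 3, realized for instance by the pair D–C via D – G – H – C. So the diameter is 3.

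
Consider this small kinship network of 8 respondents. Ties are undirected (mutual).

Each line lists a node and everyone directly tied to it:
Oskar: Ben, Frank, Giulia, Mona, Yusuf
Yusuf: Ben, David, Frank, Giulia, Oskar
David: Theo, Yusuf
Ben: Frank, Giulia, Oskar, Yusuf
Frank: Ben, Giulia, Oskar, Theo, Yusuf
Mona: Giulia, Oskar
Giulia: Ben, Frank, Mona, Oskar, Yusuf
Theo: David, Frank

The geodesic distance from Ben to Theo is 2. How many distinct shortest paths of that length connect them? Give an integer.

The shortest distance is 2, and the only length-2 path is Ben–Frank–Theo. So there is exactly 1 shortest path.

1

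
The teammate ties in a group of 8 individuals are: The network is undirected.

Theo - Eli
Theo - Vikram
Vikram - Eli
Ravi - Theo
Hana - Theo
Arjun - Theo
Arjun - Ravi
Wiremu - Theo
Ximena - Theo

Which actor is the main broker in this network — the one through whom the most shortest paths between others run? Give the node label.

Theo

Unnormalized betweenness of each node: Arjun:0, Eli:0, Hana:0, Ravi:0, Theo:19, Vikram:0, Wiremu:0, Ximena:0.
Theo has the largest value, 19, making it the main broker — the node through which the most shortest paths run.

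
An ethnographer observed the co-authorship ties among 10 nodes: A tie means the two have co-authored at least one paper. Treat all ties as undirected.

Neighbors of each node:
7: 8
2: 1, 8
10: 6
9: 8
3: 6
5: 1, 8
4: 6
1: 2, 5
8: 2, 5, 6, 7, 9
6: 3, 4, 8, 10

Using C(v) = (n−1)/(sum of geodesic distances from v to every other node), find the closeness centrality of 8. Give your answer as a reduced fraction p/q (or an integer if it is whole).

Distances from 8: 1:2, 2:1, 3:2, 4:2, 5:1, 6:1, 7:1, 9:1, 10:2. Sum = 13.
n = 10, so closeness = 9/13.

9/13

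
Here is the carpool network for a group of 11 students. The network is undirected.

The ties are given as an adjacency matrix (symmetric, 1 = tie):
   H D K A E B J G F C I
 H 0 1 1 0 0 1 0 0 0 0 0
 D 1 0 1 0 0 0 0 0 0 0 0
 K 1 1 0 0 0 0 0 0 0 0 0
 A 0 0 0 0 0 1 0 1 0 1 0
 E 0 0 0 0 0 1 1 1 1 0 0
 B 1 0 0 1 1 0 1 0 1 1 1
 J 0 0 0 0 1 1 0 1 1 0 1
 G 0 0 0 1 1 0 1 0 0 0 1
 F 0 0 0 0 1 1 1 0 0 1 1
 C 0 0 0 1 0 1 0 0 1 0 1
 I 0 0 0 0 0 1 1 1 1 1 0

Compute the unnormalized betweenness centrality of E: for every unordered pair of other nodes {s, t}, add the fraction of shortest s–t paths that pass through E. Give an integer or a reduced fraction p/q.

4/3

Pairs whose geodesics pass through E — H–G: 1/4; D–G: 1/4; K–G: 1/4; B–G: 1/4; G–F: 1/3.
All other pairs contribute 0.
Summing the contributions gives betweenness(E) = 4/3.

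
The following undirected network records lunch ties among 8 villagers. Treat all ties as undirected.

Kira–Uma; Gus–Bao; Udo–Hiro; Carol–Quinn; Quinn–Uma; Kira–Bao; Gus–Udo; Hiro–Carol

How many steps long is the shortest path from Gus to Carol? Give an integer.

3

One shortest route is Gus – Udo – Hiro – Carol, which uses 3 edges, and at distance 2 from Gus we only reach {Hiro, Kira}, which does not include Carol. So d(Gus,Carol) = 3.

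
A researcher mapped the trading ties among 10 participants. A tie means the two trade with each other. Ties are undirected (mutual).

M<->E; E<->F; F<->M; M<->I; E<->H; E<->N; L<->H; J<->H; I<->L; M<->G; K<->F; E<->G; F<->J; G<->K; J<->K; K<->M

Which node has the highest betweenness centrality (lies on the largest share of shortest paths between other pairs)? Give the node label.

Unnormalized betweenness of each node: E:35/3, F:5/2, G:2/3, H:6, I:7/3, J:7/3, K:13/6, L:4/3, M:8, N:0.
E has the largest value, 35/3, making it the main broker — the node through which the most shortest paths run.

E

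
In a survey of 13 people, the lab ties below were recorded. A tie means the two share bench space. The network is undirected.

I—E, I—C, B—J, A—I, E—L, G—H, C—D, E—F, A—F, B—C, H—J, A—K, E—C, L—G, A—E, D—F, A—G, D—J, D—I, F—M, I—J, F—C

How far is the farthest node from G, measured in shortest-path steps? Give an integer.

3

Distances from G: A:1, B:3, C:3, D:3, E:2, F:2, H:1, I:2, J:2, K:2, L:1, M:3.
The largest is 3 (to C, B, D, and M), so the eccentricity of G is 3.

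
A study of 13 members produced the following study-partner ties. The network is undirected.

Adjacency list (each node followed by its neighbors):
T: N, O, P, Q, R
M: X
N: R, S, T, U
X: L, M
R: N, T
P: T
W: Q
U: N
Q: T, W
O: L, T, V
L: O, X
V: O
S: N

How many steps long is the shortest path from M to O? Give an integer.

3

One shortest route is M – X – L – O, which uses 3 edges, and at distance 2 from M we only reach {L}, which does not include O. So d(M,O) = 3.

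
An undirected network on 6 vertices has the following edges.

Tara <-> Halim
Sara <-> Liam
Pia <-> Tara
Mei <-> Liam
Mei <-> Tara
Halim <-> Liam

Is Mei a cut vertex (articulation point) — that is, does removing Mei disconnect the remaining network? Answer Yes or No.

No

Even without Mei, every remaining node can still reach every other (the residual graph is connected), so Mei is not a cut vertex.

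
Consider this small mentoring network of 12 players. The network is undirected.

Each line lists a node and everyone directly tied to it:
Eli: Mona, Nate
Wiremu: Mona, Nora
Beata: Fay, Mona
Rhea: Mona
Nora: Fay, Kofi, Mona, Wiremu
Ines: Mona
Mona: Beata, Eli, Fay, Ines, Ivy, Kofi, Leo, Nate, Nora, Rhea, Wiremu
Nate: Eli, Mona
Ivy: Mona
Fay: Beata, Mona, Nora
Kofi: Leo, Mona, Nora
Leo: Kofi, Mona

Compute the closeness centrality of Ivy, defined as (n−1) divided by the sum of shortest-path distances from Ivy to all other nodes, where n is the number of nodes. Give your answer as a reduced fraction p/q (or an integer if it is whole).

Distances from Ivy: Beata:2, Eli:2, Fay:2, Ines:2, Kofi:2, Leo:2, Mona:1, Nate:2, Nora:2, Rhea:2, Wiremu:2. Sum = 21.
n = 12, so closeness = 11/21.

11/21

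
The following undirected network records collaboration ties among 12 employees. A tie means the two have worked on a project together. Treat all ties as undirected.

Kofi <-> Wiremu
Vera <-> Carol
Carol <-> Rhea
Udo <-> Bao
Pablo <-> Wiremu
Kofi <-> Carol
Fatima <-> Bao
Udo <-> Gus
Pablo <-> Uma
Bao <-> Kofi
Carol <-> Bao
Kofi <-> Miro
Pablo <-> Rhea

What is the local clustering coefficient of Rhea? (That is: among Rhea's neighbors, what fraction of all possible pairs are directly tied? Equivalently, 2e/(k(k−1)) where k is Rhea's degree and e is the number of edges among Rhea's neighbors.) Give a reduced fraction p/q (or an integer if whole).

0

Rhea's neighbors: Carol and Pablo (k = 2).
Possible neighbor pairs: C(2,2) = 1. Edges among them: none → e = 0.
Clustering(Rhea) = 0/1.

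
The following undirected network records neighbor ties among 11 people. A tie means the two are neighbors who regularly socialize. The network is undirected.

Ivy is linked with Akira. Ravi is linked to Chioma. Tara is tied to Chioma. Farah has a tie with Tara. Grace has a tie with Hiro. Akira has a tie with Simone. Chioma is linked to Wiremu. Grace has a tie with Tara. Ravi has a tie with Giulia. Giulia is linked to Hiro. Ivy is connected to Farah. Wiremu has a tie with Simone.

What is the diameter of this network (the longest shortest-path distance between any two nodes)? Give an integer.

Eccentricity of each node (its greatest distance to any other): Akira:5, Chioma:3, Farah:4, Giulia:5, Grace:4, Hiro:5, Ivy:5, Ravi:4, Simone:5, Tara:3, Wiremu:4.
The maximum eccentricity is 5, realized for instance by the pair Hiro–Akira via Hiro – Grace – Tara – Farah – Ivy – Akira. So the diameter is 5.

5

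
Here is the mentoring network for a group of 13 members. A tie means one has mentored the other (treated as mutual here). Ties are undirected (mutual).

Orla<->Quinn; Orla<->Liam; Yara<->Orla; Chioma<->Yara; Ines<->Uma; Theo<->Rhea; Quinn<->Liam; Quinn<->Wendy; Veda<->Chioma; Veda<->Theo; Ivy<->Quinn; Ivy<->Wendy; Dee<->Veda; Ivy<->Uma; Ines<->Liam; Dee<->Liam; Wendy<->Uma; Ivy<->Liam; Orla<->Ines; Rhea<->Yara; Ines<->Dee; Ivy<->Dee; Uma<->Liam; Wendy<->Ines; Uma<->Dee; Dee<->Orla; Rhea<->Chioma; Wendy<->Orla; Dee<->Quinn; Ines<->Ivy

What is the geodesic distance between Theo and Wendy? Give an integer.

4

One shortest route is Theo – Veda – Dee – Quinn – Wendy, which uses 4 edges, and at distance 3 from Theo we only reach {Ines, Ivy, Liam, Orla, Quinn, Uma}, which does not include Wendy. So d(Theo,Wendy) = 4.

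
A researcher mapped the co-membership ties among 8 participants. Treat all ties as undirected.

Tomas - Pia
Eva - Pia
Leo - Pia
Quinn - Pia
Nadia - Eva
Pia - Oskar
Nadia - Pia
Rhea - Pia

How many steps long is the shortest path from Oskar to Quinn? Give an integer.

2

One shortest route is Oskar – Pia – Quinn, which uses 2 edges, and Oskar and Quinn are not directly tied, so nothing shorter exists. So d(Oskar,Quinn) = 2.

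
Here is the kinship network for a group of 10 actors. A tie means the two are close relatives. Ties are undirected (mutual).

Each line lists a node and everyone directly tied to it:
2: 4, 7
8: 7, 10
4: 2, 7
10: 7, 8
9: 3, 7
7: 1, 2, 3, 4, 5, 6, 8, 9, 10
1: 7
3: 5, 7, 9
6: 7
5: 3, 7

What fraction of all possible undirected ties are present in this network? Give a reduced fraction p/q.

There are 13 edges and 10 nodes, so the maximum possible is C(10,2) = 45.
Density = 13/45.

13/45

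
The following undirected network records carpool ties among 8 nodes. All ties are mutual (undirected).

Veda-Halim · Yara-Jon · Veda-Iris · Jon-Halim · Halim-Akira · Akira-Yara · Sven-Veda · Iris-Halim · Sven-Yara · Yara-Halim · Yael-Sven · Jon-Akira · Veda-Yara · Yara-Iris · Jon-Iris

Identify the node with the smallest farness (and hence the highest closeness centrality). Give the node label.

Farness (sum of distances to all others) for each node — Akira:12, Halim:10, Iris:11, Jon:11, Sven:11, Veda:10, Yael:17, Yara:8.
The smallest farness is 8, for Yara, so Yara has the highest closeness.

Yara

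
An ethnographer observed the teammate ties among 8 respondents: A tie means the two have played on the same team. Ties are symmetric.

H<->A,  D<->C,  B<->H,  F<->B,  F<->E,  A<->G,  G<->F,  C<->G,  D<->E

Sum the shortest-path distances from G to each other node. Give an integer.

11

Distances from G: A:1, B:2, C:1, D:2, E:2, F:1, H:2.
Sum = 1 + 2 + 1 + 2 + 2 + 1 + 2 = 11.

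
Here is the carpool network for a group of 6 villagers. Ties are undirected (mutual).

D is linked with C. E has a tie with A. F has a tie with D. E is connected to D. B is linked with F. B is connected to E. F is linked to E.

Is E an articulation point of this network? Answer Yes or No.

Removing E leaves {B, C, D, and F} with no path to {A}, so the network splits into 2 components. E is a cut vertex.

Yes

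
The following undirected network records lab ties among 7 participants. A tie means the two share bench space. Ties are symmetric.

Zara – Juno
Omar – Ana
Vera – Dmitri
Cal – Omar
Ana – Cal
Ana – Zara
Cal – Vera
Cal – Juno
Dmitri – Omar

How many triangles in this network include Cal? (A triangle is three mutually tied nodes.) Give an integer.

Cal's neighbors: Ana, Juno, Omar, and Vera.
Neighbor pairs that are themselves tied: Cal–Ana–Omar. Each forms one triangle with Cal, for 1 in total.

1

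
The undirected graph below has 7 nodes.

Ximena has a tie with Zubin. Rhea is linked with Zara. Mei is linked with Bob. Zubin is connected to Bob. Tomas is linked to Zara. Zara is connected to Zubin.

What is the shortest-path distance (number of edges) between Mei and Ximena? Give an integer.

3

One shortest route is Mei – Bob – Zubin – Ximena, which uses 3 edges, and at distance 2 from Mei we only reach {Zubin}, which does not include Ximena. So d(Mei,Ximena) = 3.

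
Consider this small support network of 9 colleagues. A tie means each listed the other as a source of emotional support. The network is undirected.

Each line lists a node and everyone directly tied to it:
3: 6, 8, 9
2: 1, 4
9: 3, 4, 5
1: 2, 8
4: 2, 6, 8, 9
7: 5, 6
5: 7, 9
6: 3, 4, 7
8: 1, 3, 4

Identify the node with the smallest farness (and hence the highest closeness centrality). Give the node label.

4

Farness (sum of distances to all others) for each node — 1:20, 2:17, 3:14, 4:12, 5:18, 6:14, 7:18, 8:15, 9:14.
The smallest farness is 12, for 4, so 4 has the highest closeness.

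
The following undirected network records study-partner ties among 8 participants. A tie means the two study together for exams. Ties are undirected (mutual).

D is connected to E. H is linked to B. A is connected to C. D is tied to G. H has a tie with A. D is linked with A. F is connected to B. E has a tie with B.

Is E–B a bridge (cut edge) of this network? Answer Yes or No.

No

Even without that edge, E still reaches B via E – D – A – H – B, so the network stays connected. Not a bridge.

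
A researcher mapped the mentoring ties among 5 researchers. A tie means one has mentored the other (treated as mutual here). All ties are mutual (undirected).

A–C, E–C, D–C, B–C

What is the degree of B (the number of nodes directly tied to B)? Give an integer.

1

B is directly tied to C. That is 1 neighbor, so the degree of B is 1.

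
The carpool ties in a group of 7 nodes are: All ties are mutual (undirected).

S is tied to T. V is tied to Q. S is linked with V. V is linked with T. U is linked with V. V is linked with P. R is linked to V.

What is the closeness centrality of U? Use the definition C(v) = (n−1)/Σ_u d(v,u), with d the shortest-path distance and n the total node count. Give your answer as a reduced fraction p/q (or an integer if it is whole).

Distances from U: P:2, Q:2, R:2, S:2, T:2, V:1. Sum = 11.
n = 7, so closeness = 6/11.

6/11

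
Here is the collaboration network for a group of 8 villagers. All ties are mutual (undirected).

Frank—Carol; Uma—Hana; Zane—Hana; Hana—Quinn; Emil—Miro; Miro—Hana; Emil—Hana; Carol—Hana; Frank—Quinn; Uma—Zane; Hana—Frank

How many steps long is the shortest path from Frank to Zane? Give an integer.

2

One shortest route is Frank – Hana – Zane, which uses 2 edges, and Frank and Zane are not directly tied, so nothing shorter exists. So d(Frank,Zane) = 2.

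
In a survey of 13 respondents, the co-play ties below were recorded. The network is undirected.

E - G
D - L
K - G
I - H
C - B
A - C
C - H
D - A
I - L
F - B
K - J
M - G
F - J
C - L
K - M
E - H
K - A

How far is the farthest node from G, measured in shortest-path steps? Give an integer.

4

Distances from G: A:2, B:4, C:3, D:3, E:1, F:3, H:2, I:3, J:2, K:1, L:4, M:1.
The largest is 4 (to B and L), so the eccentricity of G is 4.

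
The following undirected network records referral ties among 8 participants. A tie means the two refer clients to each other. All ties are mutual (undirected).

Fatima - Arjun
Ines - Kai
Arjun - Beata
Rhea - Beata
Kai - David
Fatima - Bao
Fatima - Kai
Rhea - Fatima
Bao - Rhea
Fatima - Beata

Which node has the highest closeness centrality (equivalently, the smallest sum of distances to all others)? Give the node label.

Farness (sum of distances to all others) for each node — Arjun:14, Bao:14, Beata:13, David:17, Fatima:9, Ines:17, Kai:11, Rhea:13.
The smallest farness is 9, for Fatima, so Fatima has the highest closeness.

Fatima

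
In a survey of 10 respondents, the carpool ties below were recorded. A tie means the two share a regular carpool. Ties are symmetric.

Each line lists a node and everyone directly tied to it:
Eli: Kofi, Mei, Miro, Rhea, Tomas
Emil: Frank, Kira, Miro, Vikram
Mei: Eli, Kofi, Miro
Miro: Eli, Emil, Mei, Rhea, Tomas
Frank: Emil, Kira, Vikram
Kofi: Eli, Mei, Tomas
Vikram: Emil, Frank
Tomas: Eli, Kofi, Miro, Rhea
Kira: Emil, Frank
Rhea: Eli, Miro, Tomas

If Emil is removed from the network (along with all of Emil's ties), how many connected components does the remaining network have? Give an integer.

Without Emil, the remaining ties split the others into: {Frank, Kira, Vikram}; {Eli, Kofi, Mei, Miro, Rhea, Tomas}.
That's 2 separate components.

2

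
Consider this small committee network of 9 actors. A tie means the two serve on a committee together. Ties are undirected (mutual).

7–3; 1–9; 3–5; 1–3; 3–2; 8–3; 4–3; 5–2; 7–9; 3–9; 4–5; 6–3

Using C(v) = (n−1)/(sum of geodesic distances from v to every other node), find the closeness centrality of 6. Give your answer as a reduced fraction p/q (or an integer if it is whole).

8/15

Distances from 6: 1:2, 2:2, 3:1, 4:2, 5:2, 7:2, 8:2, 9:2. Sum = 15.
n = 9, so closeness = 8/15.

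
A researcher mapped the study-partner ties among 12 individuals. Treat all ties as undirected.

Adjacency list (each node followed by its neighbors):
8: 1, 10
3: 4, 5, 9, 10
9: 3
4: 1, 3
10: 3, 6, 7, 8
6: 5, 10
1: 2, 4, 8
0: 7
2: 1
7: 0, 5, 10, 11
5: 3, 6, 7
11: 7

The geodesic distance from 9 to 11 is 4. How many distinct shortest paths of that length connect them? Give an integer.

The shortest distance is 4. The length-4 paths are: 9–3–10–7–11; 9–3–5–7–11.
That gives 2 distinct shortest paths.

2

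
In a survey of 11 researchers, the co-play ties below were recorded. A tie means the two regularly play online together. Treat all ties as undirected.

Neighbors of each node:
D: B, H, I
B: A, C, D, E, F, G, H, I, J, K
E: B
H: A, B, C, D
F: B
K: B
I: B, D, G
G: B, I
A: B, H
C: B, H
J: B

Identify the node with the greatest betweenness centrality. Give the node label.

Unnormalized betweenness of each node: A:0, B:75/2, C:0, D:1/2, E:0, F:0, G:0, H:3/2, I:1/2, J:0, K:0.
B has the largest value, 75/2, making it the main broker — the node through which the most shortest paths run.

B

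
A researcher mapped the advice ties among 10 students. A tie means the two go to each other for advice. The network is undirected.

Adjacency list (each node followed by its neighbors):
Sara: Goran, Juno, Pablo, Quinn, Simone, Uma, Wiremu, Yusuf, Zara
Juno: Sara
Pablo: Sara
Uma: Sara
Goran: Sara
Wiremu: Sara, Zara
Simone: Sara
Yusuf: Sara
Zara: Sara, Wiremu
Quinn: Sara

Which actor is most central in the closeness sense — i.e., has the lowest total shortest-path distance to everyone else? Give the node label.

Sara

Farness (sum of distances to all others) for each node — Goran:17, Juno:17, Pablo:17, Quinn:17, Sara:9, Simone:17, Uma:17, Wiremu:16, Yusuf:17, Zara:16.
The smallest farness is 9, for Sara, so Sara has the highest closeness.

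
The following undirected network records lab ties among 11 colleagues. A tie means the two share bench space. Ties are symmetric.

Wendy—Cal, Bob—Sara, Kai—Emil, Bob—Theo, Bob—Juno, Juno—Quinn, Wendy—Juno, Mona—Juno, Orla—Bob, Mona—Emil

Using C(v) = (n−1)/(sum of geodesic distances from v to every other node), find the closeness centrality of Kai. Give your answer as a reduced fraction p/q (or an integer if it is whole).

5/19

Distances from Kai: Bob:4, Cal:5, Emil:1, Juno:3, Mona:2, Orla:5, Quinn:4, Sara:5, Theo:5, Wendy:4. Sum = 38.
n = 11, so closeness = 10/38 = 5/19.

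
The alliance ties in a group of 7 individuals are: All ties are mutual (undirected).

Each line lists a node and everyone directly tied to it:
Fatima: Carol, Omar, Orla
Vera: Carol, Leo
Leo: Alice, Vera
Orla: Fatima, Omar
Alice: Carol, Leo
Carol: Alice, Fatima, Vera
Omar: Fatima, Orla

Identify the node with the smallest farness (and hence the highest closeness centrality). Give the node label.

Carol

Farness (sum of distances to all others) for each node — Alice:12, Carol:9, Fatima:10, Leo:15, Omar:14, Orla:14, Vera:12.
The smallest farness is 9, for Carol, so Carol has the highest closeness.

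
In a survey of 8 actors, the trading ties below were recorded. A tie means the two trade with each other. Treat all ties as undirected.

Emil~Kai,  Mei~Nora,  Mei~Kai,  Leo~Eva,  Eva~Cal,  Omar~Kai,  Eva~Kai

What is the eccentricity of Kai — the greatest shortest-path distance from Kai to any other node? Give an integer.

2

Distances from Kai: Cal:2, Emil:1, Eva:1, Leo:2, Mei:1, Nora:2, Omar:1.
The largest is 2 (to Leo, Cal, and Nora), so the eccentricity of Kai is 2.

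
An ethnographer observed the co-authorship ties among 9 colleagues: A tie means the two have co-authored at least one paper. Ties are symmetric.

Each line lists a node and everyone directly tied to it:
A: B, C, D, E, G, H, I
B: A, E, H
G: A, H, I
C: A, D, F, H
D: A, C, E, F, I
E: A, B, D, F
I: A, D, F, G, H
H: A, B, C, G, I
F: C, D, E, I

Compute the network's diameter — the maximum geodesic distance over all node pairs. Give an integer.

2

Eccentricity of each node (its greatest distance to any other): A:2, B:2, C:2, D:2, E:2, F:2, G:2, H:2, I:2.
The maximum eccentricity is 2, realized for instance by the pair F–G via F – I – G. So the diameter is 2.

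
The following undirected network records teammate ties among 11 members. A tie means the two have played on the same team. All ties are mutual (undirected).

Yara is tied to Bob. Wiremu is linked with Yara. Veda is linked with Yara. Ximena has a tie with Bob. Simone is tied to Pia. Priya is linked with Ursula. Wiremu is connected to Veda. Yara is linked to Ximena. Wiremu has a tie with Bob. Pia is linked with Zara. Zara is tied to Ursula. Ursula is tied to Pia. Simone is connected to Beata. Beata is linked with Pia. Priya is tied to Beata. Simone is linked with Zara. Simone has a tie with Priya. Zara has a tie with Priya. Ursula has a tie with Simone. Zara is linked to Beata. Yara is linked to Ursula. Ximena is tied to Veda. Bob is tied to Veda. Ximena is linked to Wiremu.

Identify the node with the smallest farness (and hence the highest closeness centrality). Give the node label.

Ursula

Farness (sum of distances to all others) for each node — Beata:25, Bob:22, Pia:20, Priya:20, Simone:19, Ursula:15, Veda:22, Wiremu:22, Ximena:22, Yara:16, Zara:19.
The smallest farness is 15, for Ursula, so Ursula has the highest closeness.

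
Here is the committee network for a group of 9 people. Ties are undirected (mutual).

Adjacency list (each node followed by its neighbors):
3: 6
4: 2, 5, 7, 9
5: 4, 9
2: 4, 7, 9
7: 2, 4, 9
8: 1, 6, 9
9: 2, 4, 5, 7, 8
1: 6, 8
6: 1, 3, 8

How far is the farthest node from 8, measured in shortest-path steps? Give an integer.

Distances from 8: 1:1, 2:2, 3:2, 4:2, 5:2, 6:1, 7:2, 9:1.
The largest is 2 (to 5, 4, 7, 2, and 3), so the eccentricity of 8 is 2.

2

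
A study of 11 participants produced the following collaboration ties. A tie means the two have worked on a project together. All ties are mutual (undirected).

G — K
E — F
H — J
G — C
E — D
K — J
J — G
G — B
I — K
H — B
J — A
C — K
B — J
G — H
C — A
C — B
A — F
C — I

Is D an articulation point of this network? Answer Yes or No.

No

Even without D, every remaining node can still reach every other (the residual graph is connected), so D is not a cut vertex.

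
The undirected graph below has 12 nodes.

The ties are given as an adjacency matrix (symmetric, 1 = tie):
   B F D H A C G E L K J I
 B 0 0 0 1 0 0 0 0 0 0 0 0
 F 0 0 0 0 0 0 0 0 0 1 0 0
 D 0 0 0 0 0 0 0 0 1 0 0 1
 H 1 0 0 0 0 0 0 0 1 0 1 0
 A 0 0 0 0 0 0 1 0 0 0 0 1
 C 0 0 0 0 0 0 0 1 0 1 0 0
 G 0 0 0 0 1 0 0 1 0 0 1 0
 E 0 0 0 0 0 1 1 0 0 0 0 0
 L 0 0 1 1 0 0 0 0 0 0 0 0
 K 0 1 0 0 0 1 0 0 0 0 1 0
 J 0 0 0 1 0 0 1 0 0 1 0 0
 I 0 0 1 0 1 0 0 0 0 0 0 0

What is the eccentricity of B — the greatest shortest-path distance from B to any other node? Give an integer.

4

Distances from B: A:4, C:4, D:3, E:4, F:4, G:3, H:1, I:4, J:2, K:3, L:2.
The largest is 4 (to I, F, C, A, and E), so the eccentricity of B is 4.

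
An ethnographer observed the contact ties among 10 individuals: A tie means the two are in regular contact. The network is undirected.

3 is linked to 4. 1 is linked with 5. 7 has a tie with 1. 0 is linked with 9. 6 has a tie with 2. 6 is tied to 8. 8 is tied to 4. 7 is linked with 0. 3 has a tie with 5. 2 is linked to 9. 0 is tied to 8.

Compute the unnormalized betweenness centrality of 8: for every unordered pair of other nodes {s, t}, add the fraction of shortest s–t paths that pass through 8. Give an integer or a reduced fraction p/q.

27/2

Pairs whose geodesics pass through 8 — 9–3: 1; 9–4: 1; 0–3: 1; 0–4: 1; 0–6: 1; 7–4: 1; 7–6: 1; 1–6: 1; 5–6: 1; 5–2: 1/2; 3–6: 1; 3–2: 1; 4–6: 1; 4–2: 1.
All other pairs contribute 0.
Summing the contributions gives betweenness(8) = 27/2.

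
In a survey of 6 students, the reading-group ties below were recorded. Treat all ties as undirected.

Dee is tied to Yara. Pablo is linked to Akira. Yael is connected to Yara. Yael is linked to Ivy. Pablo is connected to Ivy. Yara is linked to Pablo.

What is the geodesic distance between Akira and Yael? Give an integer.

One shortest route is Akira – Pablo – Yara – Yael, which uses 3 edges, and at distance 2 from Akira we only reach {Ivy, Yara}, which does not include Yael. So d(Akira,Yael) = 3.

3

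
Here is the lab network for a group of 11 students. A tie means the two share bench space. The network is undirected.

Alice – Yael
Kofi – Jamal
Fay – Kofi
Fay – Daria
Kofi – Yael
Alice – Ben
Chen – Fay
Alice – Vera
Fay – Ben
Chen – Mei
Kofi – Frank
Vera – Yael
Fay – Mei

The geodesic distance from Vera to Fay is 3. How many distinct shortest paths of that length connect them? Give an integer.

2

The shortest distance is 3. The length-3 paths are: Vera–Yael–Kofi–Fay; Vera–Alice–Ben–Fay.
That gives 2 distinct shortest paths.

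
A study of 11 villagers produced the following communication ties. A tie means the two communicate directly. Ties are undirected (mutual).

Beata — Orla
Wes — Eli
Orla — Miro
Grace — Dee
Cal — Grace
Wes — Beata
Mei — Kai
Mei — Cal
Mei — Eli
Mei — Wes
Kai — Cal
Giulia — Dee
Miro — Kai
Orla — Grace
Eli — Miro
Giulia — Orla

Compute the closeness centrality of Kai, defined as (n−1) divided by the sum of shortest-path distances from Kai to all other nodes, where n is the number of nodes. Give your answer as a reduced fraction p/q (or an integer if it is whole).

Distances from Kai: Beata:3, Cal:1, Dee:3, Eli:2, Giulia:3, Grace:2, Mei:1, Miro:1, Orla:2, Wes:2. Sum = 20.
n = 11, so closeness = 10/20 = 1/2.

1/2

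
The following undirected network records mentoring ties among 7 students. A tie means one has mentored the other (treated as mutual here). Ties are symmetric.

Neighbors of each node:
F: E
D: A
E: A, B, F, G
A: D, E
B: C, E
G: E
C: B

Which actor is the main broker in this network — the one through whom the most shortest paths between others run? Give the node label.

Unnormalized betweenness of each node: A:5, B:5, C:0, D:0, E:13, F:0, G:0.
E has the largest value, 13, making it the main broker — the node through which the most shortest paths run.

E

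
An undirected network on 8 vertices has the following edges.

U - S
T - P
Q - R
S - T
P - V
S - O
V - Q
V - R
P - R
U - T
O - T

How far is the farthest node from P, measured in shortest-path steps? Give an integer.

Distances from P: O:2, Q:2, R:1, S:2, T:1, U:2, V:1.
The largest is 2 (to Q, S, U, and O), so the eccentricity of P is 2.

2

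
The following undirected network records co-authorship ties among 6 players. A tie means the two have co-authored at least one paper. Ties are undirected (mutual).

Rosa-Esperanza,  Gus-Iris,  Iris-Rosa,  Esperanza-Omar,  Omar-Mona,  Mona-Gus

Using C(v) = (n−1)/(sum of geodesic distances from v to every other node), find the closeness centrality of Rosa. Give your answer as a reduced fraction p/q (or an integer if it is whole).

5/9

Distances from Rosa: Esperanza:1, Gus:2, Iris:1, Mona:3, Omar:2. Sum = 9.
n = 6, so closeness = 5/9.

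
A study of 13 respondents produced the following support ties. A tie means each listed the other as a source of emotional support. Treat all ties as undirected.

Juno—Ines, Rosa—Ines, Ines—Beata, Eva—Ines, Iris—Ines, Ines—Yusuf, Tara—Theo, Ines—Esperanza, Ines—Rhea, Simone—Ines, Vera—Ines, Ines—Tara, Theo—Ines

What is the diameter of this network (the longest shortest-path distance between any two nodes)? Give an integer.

Eccentricity of each node (its greatest distance to any other): Beata:2, Esperanza:2, Eva:2, Ines:1, Iris:2, Juno:2, Rhea:2, Rosa:2, Simone:2, Tara:2, Theo:2, Vera:2, Yusuf:2.
The maximum eccentricity is 2, realized for instance by the pair Eva–Juno via Eva – Ines – Juno. So the diameter is 2.

2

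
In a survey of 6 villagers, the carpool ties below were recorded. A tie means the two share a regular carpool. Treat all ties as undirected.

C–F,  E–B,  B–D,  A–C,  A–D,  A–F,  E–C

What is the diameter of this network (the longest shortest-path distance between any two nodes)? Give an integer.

3

Eccentricity of each node (its greatest distance to any other): A:2, B:3, C:2, D:2, E:2, F:3.
The maximum eccentricity is 3, realized for instance by the pair F–B via F – A – D – B. So the diameter is 3.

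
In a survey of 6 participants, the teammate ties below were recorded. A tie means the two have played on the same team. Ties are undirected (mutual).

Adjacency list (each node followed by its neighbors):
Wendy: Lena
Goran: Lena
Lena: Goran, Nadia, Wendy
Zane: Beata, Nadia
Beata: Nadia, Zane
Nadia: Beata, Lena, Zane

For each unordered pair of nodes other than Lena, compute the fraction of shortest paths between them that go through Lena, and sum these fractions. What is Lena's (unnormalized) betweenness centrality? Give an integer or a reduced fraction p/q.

7

Pairs whose geodesics pass through Lena — Zane–Wendy: 1; Zane–Goran: 1; Wendy–Nadia: 1; Wendy–Beata: 1; Wendy–Goran: 1; Nadia–Goran: 1; Beata–Goran: 1.
All other pairs contribute 0.
Summing the contributions gives betweenness(Lena) = 7.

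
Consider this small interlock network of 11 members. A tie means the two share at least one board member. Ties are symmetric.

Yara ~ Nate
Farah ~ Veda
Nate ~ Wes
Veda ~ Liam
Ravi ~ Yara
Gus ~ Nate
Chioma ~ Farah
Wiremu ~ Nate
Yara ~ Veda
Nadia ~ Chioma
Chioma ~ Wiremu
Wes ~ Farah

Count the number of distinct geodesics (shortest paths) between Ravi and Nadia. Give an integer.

The shortest distance is 5. The length-5 paths are: Ravi–Yara–Nate–Wiremu–Chioma–Nadia; Ravi–Yara–Veda–Farah–Chioma–Nadia.
That gives 2 distinct shortest paths.

2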